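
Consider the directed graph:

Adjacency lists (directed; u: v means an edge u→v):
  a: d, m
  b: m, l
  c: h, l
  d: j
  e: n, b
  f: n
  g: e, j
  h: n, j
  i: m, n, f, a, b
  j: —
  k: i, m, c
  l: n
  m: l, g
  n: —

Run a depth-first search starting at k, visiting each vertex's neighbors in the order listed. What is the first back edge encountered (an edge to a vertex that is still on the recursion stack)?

DFS from k (visiting each vertex's neighbors in the order listed); mark gray on enter, black on exit:
k gray
  i gray
    m gray
      l gray
        n gray
        n black
      l black
      g gray
        e gray
          e→n: n black — skip
          b gray
            b→m: m is gray → back edge
First back edge: b → m.

b→m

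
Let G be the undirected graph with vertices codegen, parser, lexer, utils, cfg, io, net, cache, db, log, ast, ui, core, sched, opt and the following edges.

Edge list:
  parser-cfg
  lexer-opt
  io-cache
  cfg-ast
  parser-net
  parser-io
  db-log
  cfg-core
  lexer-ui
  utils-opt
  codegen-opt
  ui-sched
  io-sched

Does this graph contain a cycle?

DFS, tracking each vertex's parent; an edge to a visited non-parent vertex closes a cycle.
Start from utils:
visit utils (parent –)
  visit opt (parent utils)
    opt–utils: parent, skip
    visit lexer (parent opt)
      visit ui (parent lexer)
        ui–lexer: parent, skip
        visit sched (parent ui)
          sched–ui: parent, skip
          visit io (parent sched)
            visit cache (parent io)
              cache–io: parent, skip
            visit parser (parent io)
              visit net (parent parser)
                net–parser: parent, skip
              visit cfg (parent parser)
                visit core (parent cfg)
                  core–cfg: parent, skip
                cfg–parser: parent, skip
                visit ast (parent cfg)
                  ast–cfg: parent, skip
              parser–io: parent, skip
            io–sched: parent, skip
      lexer–opt: parent, skip
    visit codegen (parent opt)
      codegen–opt: parent, skip
visit db (parent –)
  visit log (parent db)
    log–db: parent, skip
No non-parent visited neighbor found — the graph is a forest.

No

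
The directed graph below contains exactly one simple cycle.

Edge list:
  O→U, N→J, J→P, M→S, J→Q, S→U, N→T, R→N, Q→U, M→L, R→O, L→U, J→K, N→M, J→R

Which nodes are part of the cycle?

J, N, R

DFS with gray/black marking from J:
J gray
  Q gray
    U gray
    U black
  Q black
  R gray
    N gray
      T gray
      T black
      N→J: J is gray → back edge
Back edge closes the cycle J → R → N → J; its vertices are {J, N, R}.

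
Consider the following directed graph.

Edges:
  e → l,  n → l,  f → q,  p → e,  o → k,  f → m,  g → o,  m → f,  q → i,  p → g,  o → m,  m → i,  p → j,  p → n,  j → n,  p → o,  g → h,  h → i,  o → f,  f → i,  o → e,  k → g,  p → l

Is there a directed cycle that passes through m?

Yes

m is on a cycle iff m can reach itself via ≥1 edge.
m → f → m — yes.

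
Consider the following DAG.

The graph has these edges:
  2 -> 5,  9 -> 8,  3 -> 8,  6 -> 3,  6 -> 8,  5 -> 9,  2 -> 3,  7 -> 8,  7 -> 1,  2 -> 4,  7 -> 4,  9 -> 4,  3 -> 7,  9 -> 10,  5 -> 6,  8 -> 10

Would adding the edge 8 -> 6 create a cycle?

Yes

Adding 8→6 creates a cycle iff 6 can already reach 8.
Path from 6: 6 → 8.
So 6 → … → 8 → 6 is a cycle.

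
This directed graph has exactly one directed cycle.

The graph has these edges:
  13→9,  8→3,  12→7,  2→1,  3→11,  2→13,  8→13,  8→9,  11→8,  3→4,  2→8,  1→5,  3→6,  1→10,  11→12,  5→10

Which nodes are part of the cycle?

3, 8, 11

DFS with gray/black marking from 8:
8 gray
  3 gray
    6 gray
    6 black
    4 gray
    4 black
    11 gray
      12 gray
        7 gray
        7 black
      12 black
      11→8: 8 is gray → back edge
Back edge closes the cycle 8 → 3 → 11 → 8; its vertices are {3, 8, 11}.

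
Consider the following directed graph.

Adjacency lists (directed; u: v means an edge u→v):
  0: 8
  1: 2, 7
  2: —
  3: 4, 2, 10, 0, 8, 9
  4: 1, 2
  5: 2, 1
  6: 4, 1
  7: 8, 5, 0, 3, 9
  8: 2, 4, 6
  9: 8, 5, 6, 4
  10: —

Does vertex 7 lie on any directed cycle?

Yes

7 is on a cycle iff 7 can reach itself via ≥1 edge.
7 → 5 → 1 → 7 — yes.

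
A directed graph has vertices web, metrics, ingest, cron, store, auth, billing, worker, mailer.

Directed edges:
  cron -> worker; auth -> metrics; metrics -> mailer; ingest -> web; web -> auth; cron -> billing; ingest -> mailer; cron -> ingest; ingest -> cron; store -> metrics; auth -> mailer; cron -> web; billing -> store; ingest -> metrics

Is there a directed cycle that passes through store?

store lies on a cycle iff there is a path from store back to itself.
Exploring from store, it never reaches itself; equivalently, its strongly connected component is a singleton.

No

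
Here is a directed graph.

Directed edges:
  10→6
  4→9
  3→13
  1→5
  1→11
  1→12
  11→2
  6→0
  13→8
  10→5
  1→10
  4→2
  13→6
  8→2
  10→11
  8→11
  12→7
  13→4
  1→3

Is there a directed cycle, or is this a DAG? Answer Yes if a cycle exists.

No

DFS with white/gray/black marking, starting from 2:
2 gray
2 black
0 gray
0 black
1 gray
  5 gray
  5 black
  3 gray
    13 gray
      6 gray
        6→0: 0 black — skip
      6 black
      4 gray
        9 gray
        9 black
        4→2: 2 black — skip
      4 black
      8 gray
        11 gray
          11→2: 2 black — skip
        11 black
        8→2: 2 black — skip
      8 black
    13 black
  3 black
  1→11: 11 black — skip
  10 gray
    10→6: 6 black — skip
    10→5: 5 black — skip
    10→11: 11 black — skip
  10 black
  12 gray
    7 gray
    7 black
  12 black
1 black
Every edge goes to a white or black vertex — no back edge, so the graph is acyclic.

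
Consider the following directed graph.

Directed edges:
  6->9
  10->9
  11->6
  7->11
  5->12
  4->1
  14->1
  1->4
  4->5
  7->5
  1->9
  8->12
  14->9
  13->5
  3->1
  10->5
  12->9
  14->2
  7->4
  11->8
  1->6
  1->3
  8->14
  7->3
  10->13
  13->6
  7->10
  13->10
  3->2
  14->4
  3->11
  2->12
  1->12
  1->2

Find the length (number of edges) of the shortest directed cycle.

2

For each vertex v, BFS finds the shortest path from v back to v.
The shortest such closed walk is 3 → 1 → 3, length 2.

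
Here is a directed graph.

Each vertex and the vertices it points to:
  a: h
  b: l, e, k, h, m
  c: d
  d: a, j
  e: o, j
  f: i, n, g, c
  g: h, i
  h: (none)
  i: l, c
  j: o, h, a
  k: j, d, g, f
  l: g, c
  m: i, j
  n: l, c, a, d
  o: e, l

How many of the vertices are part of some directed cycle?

8

A vertex is on a directed cycle iff it belongs to a strongly connected component of size ≥ 2 (or has a self-loop).
The vertices on cycles are {c, d, e, g, i, j, l, o} — 8 in total.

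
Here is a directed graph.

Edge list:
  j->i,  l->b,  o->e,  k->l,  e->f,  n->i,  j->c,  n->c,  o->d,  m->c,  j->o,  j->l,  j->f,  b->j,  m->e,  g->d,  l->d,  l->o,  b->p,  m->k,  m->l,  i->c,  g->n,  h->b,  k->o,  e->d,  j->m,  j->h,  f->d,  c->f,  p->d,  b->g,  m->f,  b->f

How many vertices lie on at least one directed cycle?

6

A vertex is on a directed cycle iff it belongs to a strongly connected component of size ≥ 2 (or has a self-loop).
The vertices on cycles are {b, h, j, k, l, m} — 6 in total.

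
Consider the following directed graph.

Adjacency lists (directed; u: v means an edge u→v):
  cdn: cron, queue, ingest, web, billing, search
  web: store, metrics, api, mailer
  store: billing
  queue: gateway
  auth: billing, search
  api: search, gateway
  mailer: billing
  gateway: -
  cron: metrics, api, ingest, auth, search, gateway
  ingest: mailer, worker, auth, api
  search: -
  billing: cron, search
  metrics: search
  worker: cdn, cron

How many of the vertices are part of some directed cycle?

9

A vertex is on a directed cycle iff it belongs to a strongly connected component of size ≥ 2 (or has a self-loop).
The vertices on cycles are {cdn, web, auth, cron, store, ingest, mailer, worker, billing} — 9 in total.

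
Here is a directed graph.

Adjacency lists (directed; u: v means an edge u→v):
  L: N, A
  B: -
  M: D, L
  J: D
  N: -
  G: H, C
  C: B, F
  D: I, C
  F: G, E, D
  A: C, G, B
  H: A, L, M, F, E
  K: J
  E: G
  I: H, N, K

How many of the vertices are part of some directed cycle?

12

A vertex is on a directed cycle iff it belongs to a strongly connected component of size ≥ 2 (or has a self-loop).
The vertices on cycles are {A, C, D, E, F, G, H, I, J, K, L, M} — 12 in total.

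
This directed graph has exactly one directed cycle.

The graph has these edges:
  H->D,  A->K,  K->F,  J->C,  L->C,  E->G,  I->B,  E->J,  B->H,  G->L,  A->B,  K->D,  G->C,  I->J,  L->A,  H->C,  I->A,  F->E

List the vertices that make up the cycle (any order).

A, E, F, G, K, L

DFS with gray/black marking from A:
A gray
  K gray
    F gray
      E gray
        J gray
          C gray
          C black
        J black
        G gray
          L gray
            L→C: C black — skip
            L→A: A is gray → back edge
Back edge closes the cycle A → K → F → E → G → L → A; its vertices are {A, E, F, G, K, L}.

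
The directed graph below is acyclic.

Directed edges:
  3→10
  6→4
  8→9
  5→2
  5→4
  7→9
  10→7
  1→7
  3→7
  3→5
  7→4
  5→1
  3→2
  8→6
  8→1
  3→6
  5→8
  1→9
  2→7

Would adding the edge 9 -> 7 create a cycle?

Adding 9→7 creates a cycle iff 7 can already reach 9.
Path from 7: 7 → 9.
So 7 → … → 9 → 7 is a cycle.

Yes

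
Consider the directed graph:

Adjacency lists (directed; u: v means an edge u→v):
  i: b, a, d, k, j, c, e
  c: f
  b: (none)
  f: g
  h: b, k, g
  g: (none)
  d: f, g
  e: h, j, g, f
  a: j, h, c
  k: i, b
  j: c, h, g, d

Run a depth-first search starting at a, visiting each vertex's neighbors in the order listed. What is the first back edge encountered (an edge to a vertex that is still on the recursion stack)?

i->a

DFS from a (visiting each vertex's neighbors in the order listed); mark gray on enter, black on exit:
a gray
  j gray
    c gray
      f gray
        g gray
        g black
      f black
    c black
    h gray
      b gray
      b black
      k gray
        i gray
          i→b: b black — skip
          i→a: a is gray → back edge
First back edge: i → a.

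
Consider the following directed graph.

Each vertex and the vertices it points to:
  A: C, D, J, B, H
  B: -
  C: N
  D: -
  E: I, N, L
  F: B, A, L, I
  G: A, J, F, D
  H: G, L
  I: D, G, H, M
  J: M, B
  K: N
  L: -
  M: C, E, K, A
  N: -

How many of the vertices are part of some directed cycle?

8

A vertex is on a directed cycle iff it belongs to a strongly connected component of size ≥ 2 (or has a self-loop).
The vertices on cycles are {A, E, F, G, H, I, J, M} — 8 in total.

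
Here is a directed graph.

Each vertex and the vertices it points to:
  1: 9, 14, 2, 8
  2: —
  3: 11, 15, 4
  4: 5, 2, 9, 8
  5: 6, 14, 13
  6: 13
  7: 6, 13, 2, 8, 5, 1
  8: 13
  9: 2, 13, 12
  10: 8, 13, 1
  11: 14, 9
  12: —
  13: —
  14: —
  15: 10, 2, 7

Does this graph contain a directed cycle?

No

DFS with white/gray/black marking, starting from 14:
14 gray
14 black
1 gray
  9 gray
    2 gray
    2 black
    13 gray
    13 black
    12 gray
    12 black
  9 black
  1→14: 14 black — skip
  1→2: 2 black — skip
  8 gray
    8→13: 13 black — skip
  8 black
1 black
3 gray
  11 gray
    11→14: 14 black — skip
    11→9: 9 black — skip
  11 black
  15 gray
    10 gray
      10→8: 8 black — skip
      10→13: 13 black — skip
      10→1: 1 black — skip
    10 black
    15→2: 2 black — skip
    7 gray
      6 gray
        6→13: 13 black — skip
      6 black
      7→13: 13 black — skip
      7→2: 2 black — skip
      7→8: 8 black — skip
      5 gray
        5→6: 6 black — skip
        5→14: 14 black — skip
        5→13: 13 black — skip
      5 black
      7→1: 1 black — skip
    7 black
  15 black
  4 gray
    4→5: 5 black — skip
    4→2: 2 black — skip
    4→9: 9 black — skip
    4→8: 8 black — skip
  4 black
3 black
Every edge goes to a white or black vertex — no back edge, so the graph is acyclic.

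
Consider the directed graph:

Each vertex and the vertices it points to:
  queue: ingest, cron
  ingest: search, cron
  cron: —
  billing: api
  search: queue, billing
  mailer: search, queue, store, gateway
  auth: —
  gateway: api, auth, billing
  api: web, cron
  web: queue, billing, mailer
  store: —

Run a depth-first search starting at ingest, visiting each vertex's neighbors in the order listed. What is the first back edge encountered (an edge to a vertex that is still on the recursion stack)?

queue→ingest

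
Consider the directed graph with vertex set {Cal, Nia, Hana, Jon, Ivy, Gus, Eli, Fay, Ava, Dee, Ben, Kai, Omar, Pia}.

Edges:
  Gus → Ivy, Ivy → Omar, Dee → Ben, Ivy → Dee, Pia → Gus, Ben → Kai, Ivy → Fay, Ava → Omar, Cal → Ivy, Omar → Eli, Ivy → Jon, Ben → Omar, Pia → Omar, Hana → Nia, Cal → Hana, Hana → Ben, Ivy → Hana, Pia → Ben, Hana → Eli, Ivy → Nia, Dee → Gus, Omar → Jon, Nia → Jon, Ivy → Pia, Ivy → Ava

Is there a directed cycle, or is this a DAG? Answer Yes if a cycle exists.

Yes

DFS with white/gray/black marking, starting from Ben:
Ben gray
  Kai gray
  Kai black
  Omar gray
    Jon gray
    Jon black
    Eli gray
    Eli black
  Omar black
Ben black
Cal gray
  Hana gray
    Nia gray
      Nia→Jon: Jon black — skip
    Nia black
    Hana→Ben: Ben black — skip
    Hana→Eli: Eli black — skip
  Hana black
  Ivy gray
    Dee gray
      Dee→Ben: Ben black — skip
      Gus gray
        Gus→Ivy: Ivy is gray → back edge
Back edge found, so a cycle exists: Ivy → Dee → Gus → Ivy.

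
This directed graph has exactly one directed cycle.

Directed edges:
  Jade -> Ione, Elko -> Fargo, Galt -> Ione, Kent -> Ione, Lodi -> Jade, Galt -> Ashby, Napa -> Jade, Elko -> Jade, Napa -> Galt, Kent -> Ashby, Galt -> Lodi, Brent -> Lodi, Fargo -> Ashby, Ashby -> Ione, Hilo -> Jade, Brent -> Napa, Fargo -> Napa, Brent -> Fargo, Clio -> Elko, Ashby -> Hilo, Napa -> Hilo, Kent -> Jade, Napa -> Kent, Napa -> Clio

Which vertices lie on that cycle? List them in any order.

Clio, Elko, Napa, Fargo

DFS with gray/black marking from Fargo:
Fargo gray
  Ashby gray
    Hilo gray
      Jade gray
        Ione gray
        Ione black
      Jade black
    Hilo black
    Ashby→Ione: Ione black — skip
  Ashby black
  Napa gray
    Galt gray
      Galt→Ashby: Ashby black — skip
      Lodi gray
        Lodi→Jade: Jade black — skip
      Lodi black
      Galt→Ione: Ione black — skip
    Galt black
    Napa→Hilo: Hilo black — skip
    Napa→Jade: Jade black — skip
    Kent gray
      Kent→Ashby: Ashby black — skip
      Kent→Jade: Jade black — skip
      Kent→Ione: Ione black — skip
    Kent black
    Clio gray
      Elko gray
        Elko→Jade: Jade black — skip
        Elko→Fargo: Fargo is gray → back edge
Back edge closes the cycle Fargo → Napa → Clio → Elko → Fargo; its vertices are {Clio, Elko, Napa, Fargo}.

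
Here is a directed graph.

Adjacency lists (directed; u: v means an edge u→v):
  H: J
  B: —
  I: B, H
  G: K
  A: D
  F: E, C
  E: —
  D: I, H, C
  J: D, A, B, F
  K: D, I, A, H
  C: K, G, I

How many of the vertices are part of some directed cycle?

A vertex is on a directed cycle iff it belongs to a strongly connected component of size ≥ 2 (or has a self-loop).
The vertices on cycles are {A, C, D, F, G, H, I, J, K} — 9 in total.

9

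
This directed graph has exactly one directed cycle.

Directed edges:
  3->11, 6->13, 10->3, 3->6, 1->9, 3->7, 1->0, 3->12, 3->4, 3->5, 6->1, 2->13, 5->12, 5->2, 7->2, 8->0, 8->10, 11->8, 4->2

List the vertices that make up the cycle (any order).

DFS with gray/black marking from 3:
3 gray
  6 gray
    13 gray
    13 black
    1 gray
      9 gray
      9 black
      0 gray
      0 black
    1 black
  6 black
  7 gray
    2 gray
      2→13: 13 black — skip
    2 black
  7 black
  4 gray
    4→2: 2 black — skip
  4 black
  5 gray
    12 gray
    12 black
    5→2: 2 black — skip
  5 black
  3→12: 12 black — skip
  11 gray
    8 gray
      8→0: 0 black — skip
      10 gray
        10→3: 3 is gray → back edge
Back edge closes the cycle 3 → 11 → 8 → 10 → 3; its vertices are {3, 8, 10, 11}.

3, 8, 10, 11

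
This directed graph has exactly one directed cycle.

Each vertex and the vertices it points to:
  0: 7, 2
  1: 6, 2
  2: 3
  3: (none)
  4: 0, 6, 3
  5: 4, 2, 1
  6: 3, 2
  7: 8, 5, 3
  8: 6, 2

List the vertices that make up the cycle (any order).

DFS with gray/black marking from 7:
7 gray
  8 gray
    6 gray
      3 gray
      3 black
      2 gray
        2→3: 3 black — skip
      2 black
    6 black
    8→2: 2 black — skip
  8 black
  5 gray
    4 gray
      0 gray
        0→7: 7 is gray → back edge
Back edge closes the cycle 7 → 5 → 4 → 0 → 7; its vertices are {0, 4, 5, 7}.

0, 4, 5, 7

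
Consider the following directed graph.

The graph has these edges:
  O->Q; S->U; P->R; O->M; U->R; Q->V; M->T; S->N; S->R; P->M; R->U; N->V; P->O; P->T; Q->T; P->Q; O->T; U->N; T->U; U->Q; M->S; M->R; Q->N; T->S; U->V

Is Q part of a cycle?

Yes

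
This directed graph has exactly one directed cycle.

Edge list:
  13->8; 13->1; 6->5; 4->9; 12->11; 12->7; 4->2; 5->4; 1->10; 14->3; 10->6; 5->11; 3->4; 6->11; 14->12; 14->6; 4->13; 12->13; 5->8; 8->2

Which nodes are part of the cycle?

DFS with gray/black marking from 6:
6 gray
  11 gray
  11 black
  5 gray
    8 gray
      2 gray
      2 black
    8 black
    5→11: 11 black — skip
    4 gray
      13 gray
        1 gray
          10 gray
            10→6: 6 is gray → back edge
Back edge closes the cycle 6 → 5 → 4 → 13 → 1 → 10 → 6; its vertices are {1, 4, 5, 6, 10, 13}.

1, 4, 5, 6, 10, 13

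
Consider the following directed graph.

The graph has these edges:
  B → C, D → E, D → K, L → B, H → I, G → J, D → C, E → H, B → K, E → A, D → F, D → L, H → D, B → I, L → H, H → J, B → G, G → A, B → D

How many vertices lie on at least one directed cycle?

5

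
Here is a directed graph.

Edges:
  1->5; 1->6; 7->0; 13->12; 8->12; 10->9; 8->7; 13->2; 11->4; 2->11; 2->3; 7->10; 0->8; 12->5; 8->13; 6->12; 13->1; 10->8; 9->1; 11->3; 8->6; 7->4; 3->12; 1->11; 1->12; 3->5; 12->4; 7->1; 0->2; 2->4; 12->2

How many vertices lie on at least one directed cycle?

8

A vertex is on a directed cycle iff it belongs to a strongly connected component of size ≥ 2 (or has a self-loop).
The vertices on cycles are {0, 2, 3, 7, 8, 10, 11, 12} — 8 in total.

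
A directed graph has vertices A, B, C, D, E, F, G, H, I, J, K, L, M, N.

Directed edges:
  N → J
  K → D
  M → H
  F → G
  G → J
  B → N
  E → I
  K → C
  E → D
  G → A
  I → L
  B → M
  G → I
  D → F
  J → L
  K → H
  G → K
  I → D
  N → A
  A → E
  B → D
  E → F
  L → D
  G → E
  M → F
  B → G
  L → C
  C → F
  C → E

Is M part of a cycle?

M lies on a cycle iff there is a path from M back to itself.
Exploring from M, it never reaches itself; equivalently, its strongly connected component is a singleton.

No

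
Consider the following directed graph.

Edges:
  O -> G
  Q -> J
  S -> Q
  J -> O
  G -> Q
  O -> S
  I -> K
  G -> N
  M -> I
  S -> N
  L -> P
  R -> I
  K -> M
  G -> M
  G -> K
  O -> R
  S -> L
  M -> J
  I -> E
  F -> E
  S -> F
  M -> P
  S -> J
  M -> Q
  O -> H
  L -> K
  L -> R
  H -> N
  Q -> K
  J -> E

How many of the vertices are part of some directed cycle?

10

A vertex is on a directed cycle iff it belongs to a strongly connected component of size ≥ 2 (or has a self-loop).
The vertices on cycles are {G, I, J, K, L, M, O, Q, R, S} — 10 in total.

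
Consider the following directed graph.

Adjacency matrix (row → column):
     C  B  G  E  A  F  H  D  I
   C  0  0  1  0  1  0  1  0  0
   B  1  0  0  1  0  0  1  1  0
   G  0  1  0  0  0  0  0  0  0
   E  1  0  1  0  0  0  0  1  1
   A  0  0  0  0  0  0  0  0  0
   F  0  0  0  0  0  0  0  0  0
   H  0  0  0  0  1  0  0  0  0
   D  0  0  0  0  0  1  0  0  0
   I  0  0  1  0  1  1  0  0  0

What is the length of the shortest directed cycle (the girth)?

For each vertex v, BFS finds the shortest path from v back to v.
The shortest such closed walk is B → C → G → B, length 3.

3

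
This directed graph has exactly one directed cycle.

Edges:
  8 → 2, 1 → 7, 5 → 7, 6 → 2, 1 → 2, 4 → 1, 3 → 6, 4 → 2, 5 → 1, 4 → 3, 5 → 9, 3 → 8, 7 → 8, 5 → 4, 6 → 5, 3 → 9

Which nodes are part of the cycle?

DFS with gray/black marking from 5:
5 gray
  4 gray
    2 gray
    2 black
    3 gray
      8 gray
        8→2: 2 black — skip
      8 black
      9 gray
      9 black
      6 gray
        6→2: 2 black — skip
        6→5: 5 is gray → back edge
Back edge closes the cycle 5 → 4 → 3 → 6 → 5; its vertices are {3, 4, 5, 6}.

3, 4, 5, 6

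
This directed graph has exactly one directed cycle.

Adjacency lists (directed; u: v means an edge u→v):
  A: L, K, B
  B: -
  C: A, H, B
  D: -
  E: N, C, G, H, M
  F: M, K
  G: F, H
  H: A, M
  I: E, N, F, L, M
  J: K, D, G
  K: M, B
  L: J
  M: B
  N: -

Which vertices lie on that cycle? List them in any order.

DFS with gray/black marking from L:
L gray
  J gray
    K gray
      M gray
        B gray
        B black
      M black
      K→B: B black — skip
    K black
    D gray
    D black
    G gray
      F gray
        F→M: M black — skip
        F→K: K black — skip
      F black
      H gray
        A gray
          A→L: L is gray → back edge
Back edge closes the cycle L → J → G → H → A → L; its vertices are {A, G, H, J, L}.

A, G, H, J, L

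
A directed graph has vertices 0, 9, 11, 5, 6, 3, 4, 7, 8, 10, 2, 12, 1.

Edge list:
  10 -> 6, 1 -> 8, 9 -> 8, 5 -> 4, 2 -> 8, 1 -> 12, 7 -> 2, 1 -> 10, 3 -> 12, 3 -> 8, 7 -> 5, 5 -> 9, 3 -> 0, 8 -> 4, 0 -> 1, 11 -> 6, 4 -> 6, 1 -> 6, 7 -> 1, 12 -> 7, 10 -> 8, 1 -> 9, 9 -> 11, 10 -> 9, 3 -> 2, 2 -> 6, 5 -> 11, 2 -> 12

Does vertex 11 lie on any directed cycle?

No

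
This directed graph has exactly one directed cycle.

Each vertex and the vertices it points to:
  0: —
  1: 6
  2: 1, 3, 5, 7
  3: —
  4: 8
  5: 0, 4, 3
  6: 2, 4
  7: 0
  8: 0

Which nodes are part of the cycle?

1, 2, 6

DFS with gray/black marking from 2:
2 gray
  1 gray
    6 gray
      6→2: 2 is gray → back edge
Back edge closes the cycle 2 → 1 → 6 → 2; its vertices are {1, 2, 6}.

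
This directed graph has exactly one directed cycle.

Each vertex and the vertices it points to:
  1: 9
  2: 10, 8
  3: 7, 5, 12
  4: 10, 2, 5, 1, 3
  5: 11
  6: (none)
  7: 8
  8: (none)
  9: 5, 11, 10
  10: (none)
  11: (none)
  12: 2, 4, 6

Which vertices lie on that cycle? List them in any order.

DFS with gray/black marking from 12:
12 gray
  2 gray
    10 gray
    10 black
    8 gray
    8 black
  2 black
  4 gray
    4→10: 10 black — skip
    4→2: 2 black — skip
    5 gray
      11 gray
      11 black
    5 black
    1 gray
      9 gray
        9→5: 5 black — skip
        9→11: 11 black — skip
        9→10: 10 black — skip
      9 black
    1 black
    3 gray
      7 gray
        7→8: 8 black — skip
      7 black
      3→5: 5 black — skip
      3→12: 12 is gray → back edge
Back edge closes the cycle 12 → 4 → 3 → 12; its vertices are {3, 4, 12}.

3, 4, 12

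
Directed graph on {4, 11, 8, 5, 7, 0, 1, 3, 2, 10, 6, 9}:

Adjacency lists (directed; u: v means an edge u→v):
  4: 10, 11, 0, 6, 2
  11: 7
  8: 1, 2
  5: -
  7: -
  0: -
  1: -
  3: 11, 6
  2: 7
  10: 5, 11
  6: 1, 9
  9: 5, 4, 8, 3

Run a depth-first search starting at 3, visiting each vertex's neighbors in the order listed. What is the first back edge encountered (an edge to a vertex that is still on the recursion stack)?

DFS from 3 (visiting each vertex's neighbors in the order listed); mark gray on enter, black on exit:
3 gray
  11 gray
    7 gray
    7 black
  11 black
  6 gray
    1 gray
    1 black
    9 gray
      5 gray
      5 black
      4 gray
        10 gray
          10→5: 5 black — skip
          10→11: 11 black — skip
        10 black
        4→11: 11 black — skip
        0 gray
        0 black
        4→6: 6 is gray → back edge
First back edge: 4 → 6.

4->6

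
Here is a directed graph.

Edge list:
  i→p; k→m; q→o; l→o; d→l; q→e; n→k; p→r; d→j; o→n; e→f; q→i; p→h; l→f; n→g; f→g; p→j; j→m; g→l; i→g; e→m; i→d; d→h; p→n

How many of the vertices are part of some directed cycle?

A vertex is on a directed cycle iff it belongs to a strongly connected component of size ≥ 2 (or has a self-loop).
The vertices on cycles are {f, g, l, n, o} — 5 in total.

5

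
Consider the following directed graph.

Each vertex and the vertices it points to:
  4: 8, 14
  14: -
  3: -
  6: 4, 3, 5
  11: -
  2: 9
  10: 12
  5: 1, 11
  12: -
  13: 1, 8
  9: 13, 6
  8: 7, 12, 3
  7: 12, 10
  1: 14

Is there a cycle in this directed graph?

DFS with white/gray/black marking, starting from 8:
8 gray
  7 gray
    12 gray
    12 black
    10 gray
      10→12: 12 black — skip
    10 black
  7 black
  8→12: 12 black — skip
  3 gray
  3 black
8 black
4 gray
  4→8: 8 black — skip
  14 gray
  14 black
4 black
6 gray
  6→4: 4 black — skip
  6→3: 3 black — skip
  5 gray
    1 gray
      1→14: 14 black — skip
    1 black
    11 gray
    11 black
  5 black
6 black
2 gray
  9 gray
    13 gray
      13→1: 1 black — skip
      13→8: 8 black — skip
    13 black
    9→6: 6 black — skip
  9 black
2 black
Every edge goes to a white or black vertex — no back edge, so the graph is acyclic.

No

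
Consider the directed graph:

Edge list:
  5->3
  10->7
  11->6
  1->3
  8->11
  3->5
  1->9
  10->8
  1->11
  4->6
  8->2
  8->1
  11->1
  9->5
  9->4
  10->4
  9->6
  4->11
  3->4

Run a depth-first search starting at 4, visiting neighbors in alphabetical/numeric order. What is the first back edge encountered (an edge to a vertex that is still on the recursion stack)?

3→4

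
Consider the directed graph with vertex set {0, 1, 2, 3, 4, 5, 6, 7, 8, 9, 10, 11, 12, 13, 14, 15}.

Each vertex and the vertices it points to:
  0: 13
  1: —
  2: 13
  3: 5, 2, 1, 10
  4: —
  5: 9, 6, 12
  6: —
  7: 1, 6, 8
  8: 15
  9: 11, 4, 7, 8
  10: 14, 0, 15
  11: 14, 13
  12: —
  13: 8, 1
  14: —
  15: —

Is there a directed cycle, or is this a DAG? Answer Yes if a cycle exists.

No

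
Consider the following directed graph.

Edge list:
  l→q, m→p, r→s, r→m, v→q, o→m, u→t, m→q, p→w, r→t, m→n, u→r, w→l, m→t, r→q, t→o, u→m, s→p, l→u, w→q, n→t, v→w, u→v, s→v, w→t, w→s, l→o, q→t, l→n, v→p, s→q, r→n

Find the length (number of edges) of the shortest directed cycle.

3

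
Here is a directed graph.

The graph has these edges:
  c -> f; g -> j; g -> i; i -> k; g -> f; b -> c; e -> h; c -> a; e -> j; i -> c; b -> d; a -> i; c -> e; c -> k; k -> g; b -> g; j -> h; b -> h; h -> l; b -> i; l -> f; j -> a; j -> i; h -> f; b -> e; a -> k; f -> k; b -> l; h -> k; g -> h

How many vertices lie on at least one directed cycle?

10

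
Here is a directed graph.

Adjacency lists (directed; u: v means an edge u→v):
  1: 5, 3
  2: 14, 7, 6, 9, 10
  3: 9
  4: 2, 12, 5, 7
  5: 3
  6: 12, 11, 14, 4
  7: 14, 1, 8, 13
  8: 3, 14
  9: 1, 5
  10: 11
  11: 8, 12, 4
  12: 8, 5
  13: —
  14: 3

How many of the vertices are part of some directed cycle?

9

A vertex is on a directed cycle iff it belongs to a strongly connected component of size ≥ 2 (or has a self-loop).
The vertices on cycles are {1, 2, 3, 4, 5, 6, 9, 10, 11} — 9 in total.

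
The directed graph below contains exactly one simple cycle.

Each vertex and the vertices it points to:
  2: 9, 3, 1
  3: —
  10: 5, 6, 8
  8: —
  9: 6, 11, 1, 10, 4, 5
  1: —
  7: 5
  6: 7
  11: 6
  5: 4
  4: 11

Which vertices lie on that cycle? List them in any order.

DFS with gray/black marking from 11:
11 gray
  6 gray
    7 gray
      5 gray
        4 gray
          4→11: 11 is gray → back edge
Back edge closes the cycle 11 → 6 → 7 → 5 → 4 → 11; its vertices are {4, 5, 6, 7, 11}.

4, 5, 6, 7, 11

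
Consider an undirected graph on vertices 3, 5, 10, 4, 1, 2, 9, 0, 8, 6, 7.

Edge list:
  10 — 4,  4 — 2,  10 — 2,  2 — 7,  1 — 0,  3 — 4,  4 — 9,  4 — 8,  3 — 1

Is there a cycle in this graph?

DFS, tracking each vertex's parent; an edge to a visited non-parent vertex closes a cycle.
Start from 8:
visit 8 (parent –)
  visit 4 (parent 8)
    4–8: parent, skip
    visit 2 (parent 4)
      visit 7 (parent 2)
        7–2: parent, skip
      visit 10 (parent 2)
        10–4: 4 visited and ≠ parent → cycle
Cycle: 4 – 2 – 10 – 4.

Yes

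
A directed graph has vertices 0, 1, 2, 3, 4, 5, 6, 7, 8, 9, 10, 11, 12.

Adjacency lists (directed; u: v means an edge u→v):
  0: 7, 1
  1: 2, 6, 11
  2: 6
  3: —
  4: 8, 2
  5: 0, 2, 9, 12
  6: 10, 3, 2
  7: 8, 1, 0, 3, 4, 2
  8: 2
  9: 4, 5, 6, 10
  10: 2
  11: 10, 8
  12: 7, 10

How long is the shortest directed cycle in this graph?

2

For each vertex v, BFS finds the shortest path from v back to v.
The shortest such closed walk is 5 → 9 → 5, length 2.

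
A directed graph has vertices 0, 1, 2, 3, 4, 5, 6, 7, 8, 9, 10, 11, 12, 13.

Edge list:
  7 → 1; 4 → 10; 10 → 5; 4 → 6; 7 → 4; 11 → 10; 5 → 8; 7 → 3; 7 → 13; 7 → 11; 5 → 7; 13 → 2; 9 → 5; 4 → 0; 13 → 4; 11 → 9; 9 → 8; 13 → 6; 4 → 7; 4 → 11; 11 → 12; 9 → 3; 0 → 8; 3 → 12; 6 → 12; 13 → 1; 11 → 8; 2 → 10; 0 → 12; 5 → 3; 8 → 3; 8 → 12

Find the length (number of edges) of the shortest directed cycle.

For each vertex v, BFS finds the shortest path from v back to v.
The shortest such closed walk is 4 → 7 → 4, length 2.

2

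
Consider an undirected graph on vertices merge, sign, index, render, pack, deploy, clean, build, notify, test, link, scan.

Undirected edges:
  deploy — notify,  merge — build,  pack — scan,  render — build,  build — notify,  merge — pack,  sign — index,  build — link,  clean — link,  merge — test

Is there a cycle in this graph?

DFS, tracking each vertex's parent; an edge to a visited non-parent vertex closes a cycle.
Start from pack:
visit pack (parent –)
  visit merge (parent pack)
    merge–pack: parent, skip
    visit test (parent merge)
      test–merge: parent, skip
    visit build (parent merge)
      visit notify (parent build)
        notify–build: parent, skip
        visit deploy (parent notify)
          deploy–notify: parent, skip
      build–merge: parent, skip
      visit render (parent build)
        render–build: parent, skip
      visit link (parent build)
        visit clean (parent link)
          clean–link: parent, skip
        link–build: parent, skip
  visit scan (parent pack)
    scan–pack: parent, skip
visit sign (parent –)
  visit index (parent sign)
    index–sign: parent, skip
No non-parent visited neighbor found — the graph is a forest.

No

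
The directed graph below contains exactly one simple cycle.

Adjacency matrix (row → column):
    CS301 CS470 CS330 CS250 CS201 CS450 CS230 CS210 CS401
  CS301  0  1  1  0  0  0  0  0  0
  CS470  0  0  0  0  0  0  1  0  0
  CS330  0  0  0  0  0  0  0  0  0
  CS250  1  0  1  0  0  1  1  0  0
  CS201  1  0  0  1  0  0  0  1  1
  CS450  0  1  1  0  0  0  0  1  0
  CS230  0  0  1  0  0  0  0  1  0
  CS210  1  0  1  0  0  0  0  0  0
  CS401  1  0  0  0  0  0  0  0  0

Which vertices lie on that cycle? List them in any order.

DFS with gray/black marking from CS210:
CS210 gray
  CS301 gray
    CS470 gray
      CS230 gray
        CS230→CS210: CS210 is gray → back edge
Back edge closes the cycle CS210 → CS301 → CS470 → CS230 → CS210; its vertices are {CS210, CS230, CS301, CS470}.

CS210, CS230, CS301, CS470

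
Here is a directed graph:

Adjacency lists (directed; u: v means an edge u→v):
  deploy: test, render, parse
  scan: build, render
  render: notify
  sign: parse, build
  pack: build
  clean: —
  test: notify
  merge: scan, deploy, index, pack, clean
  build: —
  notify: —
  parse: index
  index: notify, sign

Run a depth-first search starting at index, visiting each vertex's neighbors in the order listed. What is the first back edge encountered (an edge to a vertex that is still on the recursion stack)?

parse->index

DFS from index (visiting each vertex's neighbors in the order listed); mark gray on enter, black on exit:
index gray
  notify gray
  notify black
  sign gray
    parse gray
      parse→index: index is gray → back edge
First back edge: parse → index.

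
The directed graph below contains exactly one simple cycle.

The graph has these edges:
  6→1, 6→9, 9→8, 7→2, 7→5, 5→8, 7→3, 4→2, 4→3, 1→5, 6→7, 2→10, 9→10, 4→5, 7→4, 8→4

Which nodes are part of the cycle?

4, 5, 8

DFS with gray/black marking from 4:
4 gray
  2 gray
    10 gray
    10 black
  2 black
  3 gray
  3 black
  5 gray
    8 gray
      8→4: 4 is gray → back edge
Back edge closes the cycle 4 → 5 → 8 → 4; its vertices are {4, 5, 8}.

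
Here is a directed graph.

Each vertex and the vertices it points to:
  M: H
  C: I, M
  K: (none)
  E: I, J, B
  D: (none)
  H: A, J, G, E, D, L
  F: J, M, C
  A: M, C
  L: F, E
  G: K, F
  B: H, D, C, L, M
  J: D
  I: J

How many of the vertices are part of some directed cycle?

9

A vertex is on a directed cycle iff it belongs to a strongly connected component of size ≥ 2 (or has a self-loop).
The vertices on cycles are {A, B, C, E, F, G, H, L, M} — 9 in total.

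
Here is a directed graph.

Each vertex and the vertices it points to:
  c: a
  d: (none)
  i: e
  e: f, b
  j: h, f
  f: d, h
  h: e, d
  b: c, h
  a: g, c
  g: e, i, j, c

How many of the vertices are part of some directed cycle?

9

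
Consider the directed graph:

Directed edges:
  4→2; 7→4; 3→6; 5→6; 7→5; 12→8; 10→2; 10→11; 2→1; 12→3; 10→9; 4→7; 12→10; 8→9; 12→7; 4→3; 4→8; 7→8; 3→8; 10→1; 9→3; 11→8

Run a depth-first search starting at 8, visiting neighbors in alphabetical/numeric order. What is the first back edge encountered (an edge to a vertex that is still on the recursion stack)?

DFS from 8 (visiting neighbors in alphabetical/numeric order); mark gray on enter, black on exit:
8 gray
  9 gray
    3 gray
      6 gray
      6 black
      3→8: 8 is gray → back edge
First back edge: 3 → 8.

3→8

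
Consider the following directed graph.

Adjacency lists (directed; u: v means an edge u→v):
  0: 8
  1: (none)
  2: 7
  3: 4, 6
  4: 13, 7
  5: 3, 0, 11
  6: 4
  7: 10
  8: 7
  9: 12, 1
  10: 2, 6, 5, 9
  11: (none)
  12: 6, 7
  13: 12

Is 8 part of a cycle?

8 is on a cycle iff 8 can reach itself via ≥1 edge.
8 → 7 → 10 → 5 → 0 → 8 — yes.

Yes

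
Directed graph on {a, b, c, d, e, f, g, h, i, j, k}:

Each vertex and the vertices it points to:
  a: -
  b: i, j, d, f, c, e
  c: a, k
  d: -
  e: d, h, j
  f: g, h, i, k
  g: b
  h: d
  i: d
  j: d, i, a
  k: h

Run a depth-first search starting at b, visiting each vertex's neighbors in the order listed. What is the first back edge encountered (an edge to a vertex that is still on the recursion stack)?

g->b

DFS from b (visiting each vertex's neighbors in the order listed); mark gray on enter, black on exit:
b gray
  i gray
    d gray
    d black
  i black
  j gray
    j→d: d black — skip
    j→i: i black — skip
    a gray
    a black
  j black
  b→d: d black — skip
  f gray
    g gray
      g→b: b is gray → back edge
First back edge: g → b.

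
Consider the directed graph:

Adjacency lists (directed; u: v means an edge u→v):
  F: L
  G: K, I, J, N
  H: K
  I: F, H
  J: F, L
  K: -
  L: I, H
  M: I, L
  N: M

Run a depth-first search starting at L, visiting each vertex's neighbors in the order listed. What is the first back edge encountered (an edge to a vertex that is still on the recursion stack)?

F→L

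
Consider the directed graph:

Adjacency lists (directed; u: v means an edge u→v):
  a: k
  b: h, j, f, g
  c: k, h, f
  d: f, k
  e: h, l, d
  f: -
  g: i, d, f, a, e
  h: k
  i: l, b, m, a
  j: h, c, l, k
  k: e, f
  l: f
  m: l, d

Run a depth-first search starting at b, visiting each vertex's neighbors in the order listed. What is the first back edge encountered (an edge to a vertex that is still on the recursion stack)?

e->h

DFS from b (visiting each vertex's neighbors in the order listed); mark gray on enter, black on exit:
b gray
  h gray
    k gray
      e gray
        e→h: h is gray → back edge
First back edge: e → h.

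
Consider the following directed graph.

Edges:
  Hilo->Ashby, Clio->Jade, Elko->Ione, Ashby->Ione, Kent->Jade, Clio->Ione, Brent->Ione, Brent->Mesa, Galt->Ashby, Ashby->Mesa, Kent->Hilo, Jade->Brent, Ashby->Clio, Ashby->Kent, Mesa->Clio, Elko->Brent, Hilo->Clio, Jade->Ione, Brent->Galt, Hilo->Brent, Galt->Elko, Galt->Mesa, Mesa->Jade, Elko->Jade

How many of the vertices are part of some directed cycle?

A vertex is on a directed cycle iff it belongs to a strongly connected component of size ≥ 2 (or has a self-loop).
The vertices on cycles are {Clio, Elko, Galt, Hilo, Jade, Kent, Mesa, Ashby, Brent} — 9 in total.

9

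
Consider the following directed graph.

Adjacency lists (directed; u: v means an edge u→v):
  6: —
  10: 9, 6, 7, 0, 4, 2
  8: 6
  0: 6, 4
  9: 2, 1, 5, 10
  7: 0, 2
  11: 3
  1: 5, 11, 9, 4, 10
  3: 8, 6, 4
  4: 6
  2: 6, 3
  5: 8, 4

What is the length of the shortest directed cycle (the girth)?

2

For each vertex v, BFS finds the shortest path from v back to v.
The shortest such closed walk is 10 → 9 → 10, length 2.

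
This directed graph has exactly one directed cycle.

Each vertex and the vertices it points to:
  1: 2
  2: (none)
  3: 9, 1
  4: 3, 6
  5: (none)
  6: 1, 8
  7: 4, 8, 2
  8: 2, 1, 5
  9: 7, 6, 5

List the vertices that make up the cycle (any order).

3, 4, 7, 9

DFS with gray/black marking from 9:
9 gray
  7 gray
    4 gray
      3 gray
        3→9: 9 is gray → back edge
Back edge closes the cycle 9 → 7 → 4 → 3 → 9; its vertices are {3, 4, 7, 9}.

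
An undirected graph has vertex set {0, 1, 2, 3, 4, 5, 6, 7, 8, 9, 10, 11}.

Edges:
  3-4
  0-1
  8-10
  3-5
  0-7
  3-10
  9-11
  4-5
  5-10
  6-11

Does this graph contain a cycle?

Yes

DFS, tracking each vertex's parent; an edge to a visited non-parent vertex closes a cycle.
Start from 8:
visit 8 (parent –)
  visit 10 (parent 8)
    visit 3 (parent 10)
      visit 5 (parent 3)
        visit 4 (parent 5)
          4–5: parent, skip
          4–3: 3 visited and ≠ parent → cycle
Cycle: 3 – 5 – 4 – 3.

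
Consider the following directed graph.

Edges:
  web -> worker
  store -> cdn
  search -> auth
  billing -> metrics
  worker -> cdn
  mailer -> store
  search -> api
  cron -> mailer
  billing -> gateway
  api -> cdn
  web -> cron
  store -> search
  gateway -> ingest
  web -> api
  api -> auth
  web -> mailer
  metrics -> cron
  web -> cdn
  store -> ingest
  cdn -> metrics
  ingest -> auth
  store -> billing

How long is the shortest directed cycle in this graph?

5

For each vertex v, BFS finds the shortest path from v back to v.
The shortest such closed walk is mailer → store → cdn → metrics → cron → mailer, length 5.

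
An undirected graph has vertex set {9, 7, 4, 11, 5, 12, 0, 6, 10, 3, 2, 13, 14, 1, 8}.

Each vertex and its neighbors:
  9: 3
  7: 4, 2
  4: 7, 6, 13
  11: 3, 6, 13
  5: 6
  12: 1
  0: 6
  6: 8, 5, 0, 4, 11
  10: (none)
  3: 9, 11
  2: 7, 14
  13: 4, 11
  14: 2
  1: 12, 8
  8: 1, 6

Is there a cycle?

Yes

DFS, tracking each vertex's parent; an edge to a visited non-parent vertex closes a cycle.
Start from 7:
visit 7 (parent –)
  visit 4 (parent 7)
    4–7: parent, skip
    visit 6 (parent 4)
      visit 8 (parent 6)
        visit 1 (parent 8)
          visit 12 (parent 1)
            12–1: parent, skip
          1–8: parent, skip
        8–6: parent, skip
      visit 5 (parent 6)
        5–6: parent, skip
      visit 0 (parent 6)
        0–6: parent, skip
      6–4: parent, skip
      visit 11 (parent 6)
        visit 3 (parent 11)
          visit 9 (parent 3)
            9–3: parent, skip
          3–11: parent, skip
        11–6: parent, skip
        visit 13 (parent 11)
          13–4: 4 visited and ≠ parent → cycle
Cycle: 4 – 6 – 11 – 13 – 4.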